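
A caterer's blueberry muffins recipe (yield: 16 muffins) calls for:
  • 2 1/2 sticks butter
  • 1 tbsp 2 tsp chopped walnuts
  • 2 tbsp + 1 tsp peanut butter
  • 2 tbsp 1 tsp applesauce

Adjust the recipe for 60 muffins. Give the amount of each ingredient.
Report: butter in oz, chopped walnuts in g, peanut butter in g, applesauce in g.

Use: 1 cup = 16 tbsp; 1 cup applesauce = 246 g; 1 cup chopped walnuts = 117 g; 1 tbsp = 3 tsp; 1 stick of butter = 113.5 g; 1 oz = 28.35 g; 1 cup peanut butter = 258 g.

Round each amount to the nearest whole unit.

butter: 38 oz; chopped walnuts: 46 g; peanut butter: 141 g; applesauce: 135 g

Scaling factor: 60/16 = 15/4 = 3.75.
butter: 2.5 stick × 15/4 × 113.5 g/stick ÷ 28.35 g/oz ≈ 38 oz
chopped walnuts: (1 tbsp + 2 tsp = 5/3 tbsp) × 15/4 ÷ 16 tbsp/cup × 117 g/cup ≈ 46 g
peanut butter: (2 tbsp + 1 tsp = 7/3 tbsp) × 15/4 ÷ 16 tbsp/cup × 258 g/cup ≈ 141 g
applesauce: (2 tbsp + 1 tsp = 7/3 tbsp) × 15/4 ÷ 16 tbsp/cup × 246 g/cup ≈ 135 g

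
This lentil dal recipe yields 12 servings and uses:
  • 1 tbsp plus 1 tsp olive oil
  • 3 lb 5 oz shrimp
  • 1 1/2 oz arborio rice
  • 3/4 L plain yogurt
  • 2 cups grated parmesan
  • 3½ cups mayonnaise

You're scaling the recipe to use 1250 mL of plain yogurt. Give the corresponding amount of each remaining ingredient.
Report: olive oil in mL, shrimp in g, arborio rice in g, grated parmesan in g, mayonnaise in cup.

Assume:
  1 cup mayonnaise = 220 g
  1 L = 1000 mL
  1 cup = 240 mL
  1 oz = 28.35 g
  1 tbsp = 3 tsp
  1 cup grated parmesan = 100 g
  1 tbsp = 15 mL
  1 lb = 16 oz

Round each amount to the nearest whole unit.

The original recipe has 750 mL of plain yogurt, so the scaling factor is 1250 ÷ 750 = 5/3.
olive oil: (1 tbsp + 1 tsp = 4/3 tbsp) × 5/3 × 15 mL/tbsp ≈ 33 mL
shrimp: (3 lb + 5 oz = 3.3125 lb) × 5/3 × 16 oz/lb × 28.35 g/oz ≈ 2504 g
arborio rice: 1.5 oz × 5/3 × 28.35 g/oz ≈ 71 g
grated parmesan: 2 cup × 5/3 × 100 g/cup ≈ 333 g
mayonnaise: 3.5 cup × 5/3 ≈ 6 cup

olive oil: 33 mL; shrimp: 2504 g; arborio rice: 71 g; grated parmesan: 333 g; mayonnaise: 6 cup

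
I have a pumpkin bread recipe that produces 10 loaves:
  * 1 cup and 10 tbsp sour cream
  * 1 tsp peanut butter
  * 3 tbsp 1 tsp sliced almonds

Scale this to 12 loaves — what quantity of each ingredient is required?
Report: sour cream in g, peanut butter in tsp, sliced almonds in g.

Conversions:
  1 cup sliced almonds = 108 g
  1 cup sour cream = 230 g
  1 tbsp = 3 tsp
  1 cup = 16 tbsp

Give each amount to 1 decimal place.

Scaling factor: 12/10 = 6/5 = 1.2.
sour cream: (1 cup + 10 tbsp = 1.625 cup) × 6/5 × 230 g/cup = 448.5 g
peanut butter: 1 tsp × 6/5 = 1.2 tsp
sliced almonds: (3 tbsp + 1 tsp = 10/3 tbsp) × 6/5 ÷ 16 tbsp/cup × 108 g/cup = 27.0 g

sour cream: 448.5 g; peanut butter: 1.2 tsp; sliced almonds: 27.0 g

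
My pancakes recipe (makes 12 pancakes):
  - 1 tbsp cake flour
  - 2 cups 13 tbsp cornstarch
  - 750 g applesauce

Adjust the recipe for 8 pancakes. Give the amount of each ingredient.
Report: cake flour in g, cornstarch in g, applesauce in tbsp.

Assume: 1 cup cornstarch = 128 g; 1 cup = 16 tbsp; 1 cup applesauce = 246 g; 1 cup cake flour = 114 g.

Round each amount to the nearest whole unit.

Scaling factor: 8/12 = 2/3.
cake flour: 1 tbsp × 2/3 ÷ 16 tbsp/cup × 114 g/cup ≈ 5 g
cornstarch: (2 cup + 13 tbsp = 2.8125 cup) × 2/3 × 128 g/cup = 240 g
applesauce: 750 g × 2/3 ÷ 246 g/cup × 16 tbsp/cup ≈ 33 tbsp

cake flour: 5 g; cornstarch: 240 g; applesauce: 33 tbsp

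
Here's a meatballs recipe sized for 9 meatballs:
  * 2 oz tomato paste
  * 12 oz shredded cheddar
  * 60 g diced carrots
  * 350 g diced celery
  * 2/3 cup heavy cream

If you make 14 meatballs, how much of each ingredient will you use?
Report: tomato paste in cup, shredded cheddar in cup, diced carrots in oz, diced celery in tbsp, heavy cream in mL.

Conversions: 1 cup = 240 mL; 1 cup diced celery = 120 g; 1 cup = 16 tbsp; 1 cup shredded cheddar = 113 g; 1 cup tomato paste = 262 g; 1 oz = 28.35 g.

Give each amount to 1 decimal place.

tomato paste: 0.3 cup; shredded cheddar: 4.7 cup; diced carrots: 3.3 oz; diced celery: 72.6 tbsp; heavy cream: 248.9 mL

Scaling factor: 14/9.
tomato paste: 2 oz × 14/9 × 28.35 g/oz ÷ 262 g/cup ≈ 0.3 cup
shredded cheddar: 12 oz × 14/9 × 28.35 g/oz ÷ 113 g/cup ≈ 4.7 cup
diced carrots: 60 g × 14/9 ÷ 28.35 g/oz ≈ 3.3 oz
diced celery: 350 g × 14/9 ÷ 120 g/cup × 16 tbsp/cup ≈ 72.6 tbsp
heavy cream: 2/3 cup × 14/9 × 240 mL/cup ≈ 248.9 mL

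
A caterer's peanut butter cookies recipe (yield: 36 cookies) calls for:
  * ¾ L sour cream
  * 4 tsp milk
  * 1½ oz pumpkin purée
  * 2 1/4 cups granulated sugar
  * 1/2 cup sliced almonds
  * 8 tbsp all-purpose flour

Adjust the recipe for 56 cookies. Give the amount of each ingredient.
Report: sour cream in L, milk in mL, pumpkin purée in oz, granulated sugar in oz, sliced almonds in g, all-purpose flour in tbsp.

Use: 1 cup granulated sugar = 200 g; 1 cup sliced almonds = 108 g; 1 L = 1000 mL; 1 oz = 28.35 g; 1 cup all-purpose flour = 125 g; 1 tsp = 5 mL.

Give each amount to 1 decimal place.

Scaling factor: 56/36 = 14/9.
sour cream: 0.75 L × 14/9 ≈ 1.2 L
milk: 4 tsp × 14/9 × 5 mL/tsp ≈ 31.1 mL
pumpkin purée: 1.5 oz × 14/9 ≈ 2.3 oz
granulated sugar: 2.25 cup × 14/9 × 200 g/cup ÷ 28.35 g/oz ≈ 24.7 oz
sliced almonds: 0.5 cup × 14/9 × 108 g/cup = 84.0 g
all-purpose flour: 8 tbsp × 14/9 ≈ 12.4 tbsp

sour cream: 1.2 L; milk: 31.1 mL; pumpkin purée: 2.3 oz; granulated sugar: 24.7 oz; sliced almonds: 84.0 g; all-purpose flour: 12.4 tbsp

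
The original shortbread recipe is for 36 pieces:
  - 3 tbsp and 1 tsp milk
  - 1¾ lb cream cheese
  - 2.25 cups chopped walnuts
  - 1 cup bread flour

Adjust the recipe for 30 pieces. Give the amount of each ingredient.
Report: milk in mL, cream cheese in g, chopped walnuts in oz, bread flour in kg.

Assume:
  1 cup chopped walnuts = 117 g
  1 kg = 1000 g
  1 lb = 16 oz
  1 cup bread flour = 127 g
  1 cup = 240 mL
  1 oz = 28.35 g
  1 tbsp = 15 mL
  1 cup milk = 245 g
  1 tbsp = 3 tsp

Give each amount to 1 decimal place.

Scaling factor: 30/36 = 5/6.
milk: (3 tbsp + 1 tsp = 10/3 tbsp) × 5/6 × 15 mL/tbsp ≈ 41.7 mL
cream cheese: 1.75 lb × 5/6 × 16 oz/lb × 28.35 g/oz = 661.5 g
chopped walnuts: 2.25 cup × 5/6 × 117 g/cup ÷ 28.35 g/oz ≈ 7.7 oz
bread flour: 1 cup × 5/6 × 127 g/cup ÷ 1000 g/kg ≈ 0.1 kg

milk: 41.7 mL; cream cheese: 661.5 g; chopped walnuts: 7.7 oz; bread flour: 0.1 kg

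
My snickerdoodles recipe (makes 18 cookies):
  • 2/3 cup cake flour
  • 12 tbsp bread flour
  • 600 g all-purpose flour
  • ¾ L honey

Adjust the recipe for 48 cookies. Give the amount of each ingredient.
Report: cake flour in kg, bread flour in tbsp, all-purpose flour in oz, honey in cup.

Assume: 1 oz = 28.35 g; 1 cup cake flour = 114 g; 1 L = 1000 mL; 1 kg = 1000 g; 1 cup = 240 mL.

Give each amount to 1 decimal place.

cake flour: 0.2 kg; bread flour: 32.0 tbsp; all-purpose flour: 56.4 oz; honey: 8.3 cup

Scaling factor: 48/18 = 8/3.
cake flour: 2/3 cup × 8/3 × 114 g/cup ÷ 1000 g/kg ≈ 0.2 kg
bread flour: 12 tbsp × 8/3 = 32.0 tbsp
all-purpose flour: 600 g × 8/3 ÷ 28.35 g/oz ≈ 56.4 oz
honey: 0.75 L × 8/3 × 1000 mL/L ÷ 240 mL/cup ≈ 8.3 cup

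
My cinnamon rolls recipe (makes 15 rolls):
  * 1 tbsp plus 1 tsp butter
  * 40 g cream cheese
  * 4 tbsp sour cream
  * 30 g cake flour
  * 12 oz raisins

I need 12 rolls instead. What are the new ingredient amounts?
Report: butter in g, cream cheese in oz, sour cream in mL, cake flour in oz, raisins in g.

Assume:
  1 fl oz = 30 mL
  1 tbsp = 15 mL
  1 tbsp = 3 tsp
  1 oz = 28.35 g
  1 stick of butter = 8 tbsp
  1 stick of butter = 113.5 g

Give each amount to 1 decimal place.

butter: 15.1 g; cream cheese: 1.1 oz; sour cream: 48.0 mL; cake flour: 0.8 oz; raisins: 272.2 g

Scaling factor: 12/15 = 4/5 = 0.8.
butter: (1 tbsp + 1 tsp = 4/3 tbsp) × 4/5 ÷ 8 tbsp/stick × 113.5 g/stick ≈ 15.1 g
cream cheese: 40 g × 4/5 ÷ 28.35 g/oz ≈ 1.1 oz
sour cream: 4 tbsp × 4/5 × 15 mL/tbsp = 48.0 mL
cake flour: 30 g × 4/5 ÷ 28.35 g/oz ≈ 0.8 oz
raisins: 12 oz × 4/5 × 28.35 g/oz ≈ 272.2 g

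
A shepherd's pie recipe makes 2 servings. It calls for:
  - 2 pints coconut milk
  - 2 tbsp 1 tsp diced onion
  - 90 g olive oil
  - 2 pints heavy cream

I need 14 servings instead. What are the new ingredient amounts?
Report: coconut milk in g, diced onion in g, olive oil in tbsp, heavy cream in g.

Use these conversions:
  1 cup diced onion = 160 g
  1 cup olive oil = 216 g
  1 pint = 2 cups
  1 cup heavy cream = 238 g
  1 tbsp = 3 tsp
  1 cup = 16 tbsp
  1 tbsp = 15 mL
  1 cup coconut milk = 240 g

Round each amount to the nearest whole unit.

Scaling factor: 14/2 = 7.
coconut milk: 2 pint × 7 × 2 cup/pint × 240 g/cup = 6720 g
diced onion: (2 tbsp + 1 tsp = 7/3 tbsp) × 7 ÷ 16 tbsp/cup × 160 g/cup ≈ 163 g
olive oil: 90 g × 7 ÷ 216 g/cup × 16 tbsp/cup ≈ 47 tbsp
heavy cream: 2 pint × 7 × 2 cup/pint × 238 g/cup = 6664 g

coconut milk: 6720 g; diced onion: 163 g; olive oil: 47 tbsp; heavy cream: 6664 g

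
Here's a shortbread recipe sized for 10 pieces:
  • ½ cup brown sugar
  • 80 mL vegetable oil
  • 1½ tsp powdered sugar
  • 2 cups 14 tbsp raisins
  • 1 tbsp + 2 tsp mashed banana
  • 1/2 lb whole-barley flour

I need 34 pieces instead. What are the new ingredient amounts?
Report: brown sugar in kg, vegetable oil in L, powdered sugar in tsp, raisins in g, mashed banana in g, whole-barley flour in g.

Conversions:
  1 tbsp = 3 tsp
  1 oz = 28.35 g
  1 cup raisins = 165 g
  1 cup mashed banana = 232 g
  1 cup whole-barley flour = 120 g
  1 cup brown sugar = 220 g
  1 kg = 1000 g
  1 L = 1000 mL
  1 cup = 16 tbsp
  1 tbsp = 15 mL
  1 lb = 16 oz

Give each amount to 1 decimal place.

Scaling factor: 34/10 = 17/5 = 3.4.
brown sugar: 0.5 cup × 17/5 × 220 g/cup ÷ 1000 g/kg ≈ 0.4 kg
vegetable oil: 80 mL × 17/5 ÷ 1000 mL/L ≈ 0.3 L
powdered sugar: 1.5 tsp × 17/5 = 5.1 tsp
raisins: (2 cup + 14 tbsp = 2.875 cup) × 17/5 × 165 g/cup ≈ 1612.9 g
mashed banana: (1 tbsp + 2 tsp = 5/3 tbsp) × 17/5 ÷ 16 tbsp/cup × 232 g/cup ≈ 82.2 g
whole-barley flour: 0.5 lb × 17/5 × 16 oz/lb × 28.35 g/oz ≈ 771.1 g

brown sugar: 0.4 kg; vegetable oil: 0.3 L; powdered sugar: 5.1 tsp; raisins: 1612.9 g; mashed banana: 82.2 g; whole-barley flour: 771.1 g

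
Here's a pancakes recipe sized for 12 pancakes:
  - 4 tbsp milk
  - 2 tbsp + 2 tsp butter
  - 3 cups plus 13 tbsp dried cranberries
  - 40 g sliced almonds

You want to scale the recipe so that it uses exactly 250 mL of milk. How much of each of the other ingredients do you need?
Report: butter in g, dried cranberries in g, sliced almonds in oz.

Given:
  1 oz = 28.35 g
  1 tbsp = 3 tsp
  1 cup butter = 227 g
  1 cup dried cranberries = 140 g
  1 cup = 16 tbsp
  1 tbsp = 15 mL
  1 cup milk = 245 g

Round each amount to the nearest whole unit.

The original recipe has 60 mL of milk, so the scaling factor is 250 ÷ 60 = 25/6.
butter: (2 tbsp + 2 tsp = 8/3 tbsp) × 25/6 ÷ 16 tbsp/cup × 227 g/cup ≈ 158 g
dried cranberries: (3 cup + 13 tbsp = 3.8125 cup) × 25/6 × 140 g/cup ≈ 2224 g
sliced almonds: 40 g × 25/6 ÷ 28.35 g/oz ≈ 6 oz

butter: 158 g; dried cranberries: 2224 g; sliced almonds: 6 oz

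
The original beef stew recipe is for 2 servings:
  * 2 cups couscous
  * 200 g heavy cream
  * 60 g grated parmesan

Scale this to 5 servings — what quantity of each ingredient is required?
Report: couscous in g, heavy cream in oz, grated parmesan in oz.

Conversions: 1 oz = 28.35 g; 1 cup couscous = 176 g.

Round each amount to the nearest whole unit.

couscous: 880 g; heavy cream: 18 oz; grated parmesan: 5 oz

Scaling factor: 5/2 = 2.5.
couscous: 2 cup × 5/2 × 176 g/cup = 880 g
heavy cream: 200 g × 5/2 ÷ 28.35 g/oz ≈ 18 oz
grated parmesan: 60 g × 5/2 ÷ 28.35 g/oz ≈ 5 oz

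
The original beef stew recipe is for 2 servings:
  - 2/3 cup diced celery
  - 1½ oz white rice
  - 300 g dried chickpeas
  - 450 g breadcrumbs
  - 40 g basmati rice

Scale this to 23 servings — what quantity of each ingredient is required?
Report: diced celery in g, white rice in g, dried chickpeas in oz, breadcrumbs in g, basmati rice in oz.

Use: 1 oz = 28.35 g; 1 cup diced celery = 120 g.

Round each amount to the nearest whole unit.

diced celery: 920 g; white rice: 489 g; dried chickpeas: 122 oz; breadcrumbs: 5175 g; basmati rice: 16 oz

Scaling factor: 23/2 = 11.5.
diced celery: 2/3 cup × 23/2 × 120 g/cup = 920 g
white rice: 1.5 oz × 23/2 × 28.35 g/oz ≈ 489 g
dried chickpeas: 300 g × 23/2 ÷ 28.35 g/oz ≈ 122 oz
breadcrumbs: 450 g × 23/2 = 5175 g
basmati rice: 40 g × 23/2 ÷ 28.35 g/oz ≈ 16 oz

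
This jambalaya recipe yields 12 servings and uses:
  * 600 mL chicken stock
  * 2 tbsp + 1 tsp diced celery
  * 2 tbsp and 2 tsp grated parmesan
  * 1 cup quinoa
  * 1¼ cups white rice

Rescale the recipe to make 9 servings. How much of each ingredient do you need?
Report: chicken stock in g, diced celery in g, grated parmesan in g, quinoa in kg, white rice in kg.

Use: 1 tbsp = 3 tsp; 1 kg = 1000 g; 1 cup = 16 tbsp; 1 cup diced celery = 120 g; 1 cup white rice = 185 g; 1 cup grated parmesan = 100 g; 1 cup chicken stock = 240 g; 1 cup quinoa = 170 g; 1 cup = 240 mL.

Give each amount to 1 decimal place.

chicken stock: 450.0 g; diced celery: 13.1 g; grated parmesan: 12.5 g; quinoa: 0.1 kg; white rice: 0.2 kg

Scaling factor: 9/12 = 3/4 = 0.75.
chicken stock: 600 mL × 3/4 ÷ 240 mL/cup × 240 g/cup = 450.0 g
diced celery: (2 tbsp + 1 tsp = 7/3 tbsp) × 3/4 ÷ 16 tbsp/cup × 120 g/cup ≈ 13.1 g
grated parmesan: (2 tbsp + 2 tsp = 8/3 tbsp) × 3/4 ÷ 16 tbsp/cup × 100 g/cup = 12.5 g
quinoa: 1 cup × 3/4 × 170 g/cup ÷ 1000 g/kg ≈ 0.1 kg
white rice: 1.25 cup × 3/4 × 185 g/cup ÷ 1000 g/kg ≈ 0.2 kg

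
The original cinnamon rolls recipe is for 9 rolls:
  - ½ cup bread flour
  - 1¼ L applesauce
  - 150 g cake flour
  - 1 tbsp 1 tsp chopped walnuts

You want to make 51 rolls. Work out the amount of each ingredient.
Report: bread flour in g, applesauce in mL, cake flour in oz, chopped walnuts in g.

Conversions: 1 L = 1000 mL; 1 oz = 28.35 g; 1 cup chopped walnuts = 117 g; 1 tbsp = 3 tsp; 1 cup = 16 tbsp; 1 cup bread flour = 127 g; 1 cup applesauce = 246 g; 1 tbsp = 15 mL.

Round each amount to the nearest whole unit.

bread flour: 360 g; applesauce: 7083 mL; cake flour: 30 oz; chopped walnuts: 55 g

Scaling factor: 51/9 = 17/3.
bread flour: 0.5 cup × 17/3 × 127 g/cup ≈ 360 g
applesauce: 1.25 L × 17/3 × 1000 mL/L ≈ 7083 mL
cake flour: 150 g × 17/3 ÷ 28.35 g/oz ≈ 30 oz
chopped walnuts: (1 tbsp + 1 tsp = 4/3 tbsp) × 17/3 ÷ 16 tbsp/cup × 117 g/cup ≈ 55 g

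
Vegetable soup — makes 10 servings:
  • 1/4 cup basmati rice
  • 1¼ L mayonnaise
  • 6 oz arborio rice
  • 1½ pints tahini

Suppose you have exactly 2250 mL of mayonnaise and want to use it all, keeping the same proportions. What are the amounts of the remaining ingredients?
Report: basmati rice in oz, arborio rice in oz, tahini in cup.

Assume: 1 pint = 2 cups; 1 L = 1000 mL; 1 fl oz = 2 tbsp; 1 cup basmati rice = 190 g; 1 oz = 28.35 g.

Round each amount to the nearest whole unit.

The original recipe has 1250 mL of mayonnaise, so the scaling factor is 2250 ÷ 1250 = 9/5 = 1.8.
basmati rice: 0.25 cup × 9/5 × 190 g/cup ÷ 28.35 g/oz ≈ 3 oz
arborio rice: 6 oz × 9/5 ≈ 11 oz
tahini: 1.5 pint × 9/5 × 2 cup/pint ≈ 5 cup

basmati rice: 3 oz; arborio rice: 11 oz; tahini: 5 cup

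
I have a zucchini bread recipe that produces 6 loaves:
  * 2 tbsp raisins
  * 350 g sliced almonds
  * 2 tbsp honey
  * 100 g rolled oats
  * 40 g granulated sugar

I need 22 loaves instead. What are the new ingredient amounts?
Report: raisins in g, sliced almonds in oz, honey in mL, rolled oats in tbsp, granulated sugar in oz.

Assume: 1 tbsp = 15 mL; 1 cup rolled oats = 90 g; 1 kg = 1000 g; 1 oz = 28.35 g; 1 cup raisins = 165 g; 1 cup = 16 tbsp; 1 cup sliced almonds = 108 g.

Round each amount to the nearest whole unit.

Scaling factor: 22/6 = 11/3.
raisins: 2 tbsp × 11/3 ÷ 16 tbsp/cup × 165 g/cup ≈ 76 g
sliced almonds: 350 g × 11/3 ÷ 28.35 g/oz ≈ 45 oz
honey: 2 tbsp × 11/3 × 15 mL/tbsp = 110 mL
rolled oats: 100 g × 11/3 ÷ 90 g/cup × 16 tbsp/cup ≈ 65 tbsp
granulated sugar: 40 g × 11/3 ÷ 28.35 g/oz ≈ 5 oz

raisins: 76 g; sliced almonds: 45 oz; honey: 110 mL; rolled oats: 65 tbsp; granulated sugar: 5 oz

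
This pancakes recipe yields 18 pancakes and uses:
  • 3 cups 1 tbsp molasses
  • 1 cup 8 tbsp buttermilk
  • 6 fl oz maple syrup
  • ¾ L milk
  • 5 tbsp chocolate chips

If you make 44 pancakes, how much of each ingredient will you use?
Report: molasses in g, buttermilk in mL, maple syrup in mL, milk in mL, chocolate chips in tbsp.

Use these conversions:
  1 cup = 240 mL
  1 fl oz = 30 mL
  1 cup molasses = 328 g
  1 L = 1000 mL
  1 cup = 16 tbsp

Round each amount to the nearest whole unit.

molasses: 2455 g; buttermilk: 880 mL; maple syrup: 440 mL; milk: 1833 mL; chocolate chips: 12 tbsp

Scaling factor: 44/18 = 22/9.
molasses: (3 cup + 1 tbsp = 3.0625 cup) × 22/9 × 328 g/cup ≈ 2455 g
buttermilk: (1 cup + 8 tbsp = 1.5 cup) × 22/9 × 240 mL/cup = 880 mL
maple syrup: 6 fl oz × 22/9 × 30 mL/fl oz = 440 mL
milk: 0.75 L × 22/9 × 1000 mL/L ≈ 1833 mL
chocolate chips: 5 tbsp × 22/9 ≈ 12 tbsp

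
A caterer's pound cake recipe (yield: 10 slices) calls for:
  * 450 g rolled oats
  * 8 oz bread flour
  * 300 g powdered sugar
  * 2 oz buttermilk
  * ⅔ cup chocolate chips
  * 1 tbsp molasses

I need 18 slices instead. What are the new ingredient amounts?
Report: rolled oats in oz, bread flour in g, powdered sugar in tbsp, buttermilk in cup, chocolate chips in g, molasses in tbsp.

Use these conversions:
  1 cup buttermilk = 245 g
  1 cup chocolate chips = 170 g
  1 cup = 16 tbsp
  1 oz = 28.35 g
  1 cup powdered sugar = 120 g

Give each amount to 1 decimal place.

Scaling factor: 18/10 = 9/5 = 1.8.
rolled oats: 450 g × 9/5 ÷ 28.35 g/oz ≈ 28.6 oz
bread flour: 8 oz × 9/5 × 28.35 g/oz ≈ 408.2 g
powdered sugar: 300 g × 9/5 ÷ 120 g/cup × 16 tbsp/cup = 72.0 tbsp
buttermilk: 2 oz × 9/5 × 28.35 g/oz ÷ 245 g/cup ≈ 0.4 cup
chocolate chips: 2/3 cup × 9/5 × 170 g/cup = 204.0 g
molasses: 1 tbsp × 9/5 = 1.8 tbsp

rolled oats: 28.6 oz; bread flour: 408.2 g; powdered sugar: 72.0 tbsp; buttermilk: 0.4 cup; chocolate chips: 204.0 g; molasses: 1.8 tbsp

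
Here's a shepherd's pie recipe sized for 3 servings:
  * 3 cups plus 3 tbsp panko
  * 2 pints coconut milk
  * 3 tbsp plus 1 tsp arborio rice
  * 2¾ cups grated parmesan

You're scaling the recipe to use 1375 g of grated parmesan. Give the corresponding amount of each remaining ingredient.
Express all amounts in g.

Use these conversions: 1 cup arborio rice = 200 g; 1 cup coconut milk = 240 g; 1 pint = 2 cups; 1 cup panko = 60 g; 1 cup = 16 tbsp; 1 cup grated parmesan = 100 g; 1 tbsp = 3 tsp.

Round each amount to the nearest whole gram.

panko: 956 g; coconut milk: 4800 g; arborio rice: 208 g

The original recipe has 275 g of grated parmesan, so the scaling factor is 1375 ÷ 275 = 5.
panko: (3 cup + 3 tbsp = 3.1875 cup) × 5 × 60 g/cup ≈ 956 g
coconut milk: 2 pint × 5 × 2 cup/pint × 240 g/cup = 4800 g
arborio rice: (3 tbsp + 1 tsp = 10/3 tbsp) × 5 ÷ 16 tbsp/cup × 200 g/cup ≈ 208 g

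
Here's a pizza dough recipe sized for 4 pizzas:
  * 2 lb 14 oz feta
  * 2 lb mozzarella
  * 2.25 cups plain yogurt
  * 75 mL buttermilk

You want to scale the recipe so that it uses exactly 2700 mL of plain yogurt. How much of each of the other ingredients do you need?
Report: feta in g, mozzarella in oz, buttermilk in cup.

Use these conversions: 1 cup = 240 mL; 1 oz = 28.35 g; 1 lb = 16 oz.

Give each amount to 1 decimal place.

The original recipe has 540 mL of plain yogurt, so the scaling factor is 2700 ÷ 540 = 5.
feta: (2 lb + 14 oz = 2.875 lb) × 5 × 16 oz/lb × 28.35 g/oz = 6520.5 g
mozzarella: 2 lb × 5 × 16 oz/lb = 160.0 oz
buttermilk: 75 mL × 5 ÷ 240 mL/cup ≈ 1.6 cup

feta: 6520.5 g; mozzarella: 160.0 oz; buttermilk: 1.6 cup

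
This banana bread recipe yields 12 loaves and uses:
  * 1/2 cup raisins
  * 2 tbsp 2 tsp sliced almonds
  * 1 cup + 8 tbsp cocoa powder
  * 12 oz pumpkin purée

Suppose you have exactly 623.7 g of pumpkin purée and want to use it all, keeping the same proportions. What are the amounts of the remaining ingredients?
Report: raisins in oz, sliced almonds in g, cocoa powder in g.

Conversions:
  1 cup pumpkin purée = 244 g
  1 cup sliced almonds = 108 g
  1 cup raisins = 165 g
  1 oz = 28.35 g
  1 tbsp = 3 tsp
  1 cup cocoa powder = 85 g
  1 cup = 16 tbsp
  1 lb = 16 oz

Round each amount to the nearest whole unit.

raisins: 5 oz; sliced almonds: 33 g; cocoa powder: 234 g

The original recipe has 340.2 g of pumpkin purée, so the scaling factor is 623.7 ÷ 340.2 = 11/6.
raisins: 0.5 cup × 11/6 × 165 g/cup ÷ 28.35 g/oz ≈ 5 oz
sliced almonds: (2 tbsp + 2 tsp = 8/3 tbsp) × 11/6 ÷ 16 tbsp/cup × 108 g/cup = 33 g
cocoa powder: (1 cup + 8 tbsp = 1.5 cup) × 11/6 × 85 g/cup ≈ 234 g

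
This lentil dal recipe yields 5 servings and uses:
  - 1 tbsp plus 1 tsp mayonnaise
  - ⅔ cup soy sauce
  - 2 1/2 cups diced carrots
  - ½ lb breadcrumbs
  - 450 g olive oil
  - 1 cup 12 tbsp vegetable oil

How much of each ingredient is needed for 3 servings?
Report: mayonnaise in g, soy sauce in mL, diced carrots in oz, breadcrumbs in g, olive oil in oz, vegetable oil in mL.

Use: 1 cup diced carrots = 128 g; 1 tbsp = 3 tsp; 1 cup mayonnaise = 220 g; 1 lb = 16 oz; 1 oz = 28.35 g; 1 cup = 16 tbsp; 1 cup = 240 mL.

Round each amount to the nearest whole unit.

mayonnaise: 11 g; soy sauce: 96 mL; diced carrots: 7 oz; breadcrumbs: 136 g; olive oil: 10 oz; vegetable oil: 252 mL

Scaling factor: 3/5 = 0.6.
mayonnaise: (1 tbsp + 1 tsp = 4/3 tbsp) × 3/5 ÷ 16 tbsp/cup × 220 g/cup = 11 g
soy sauce: 2/3 cup × 3/5 × 240 mL/cup = 96 mL
diced carrots: 2.5 cup × 3/5 × 128 g/cup ÷ 28.35 g/oz ≈ 7 oz
breadcrumbs: 0.5 lb × 3/5 × 16 oz/lb × 28.35 g/oz ≈ 136 g
olive oil: 450 g × 3/5 ÷ 28.35 g/oz ≈ 10 oz
vegetable oil: (1 cup + 12 tbsp = 1.75 cup) × 3/5 × 240 mL/cup = 252 mL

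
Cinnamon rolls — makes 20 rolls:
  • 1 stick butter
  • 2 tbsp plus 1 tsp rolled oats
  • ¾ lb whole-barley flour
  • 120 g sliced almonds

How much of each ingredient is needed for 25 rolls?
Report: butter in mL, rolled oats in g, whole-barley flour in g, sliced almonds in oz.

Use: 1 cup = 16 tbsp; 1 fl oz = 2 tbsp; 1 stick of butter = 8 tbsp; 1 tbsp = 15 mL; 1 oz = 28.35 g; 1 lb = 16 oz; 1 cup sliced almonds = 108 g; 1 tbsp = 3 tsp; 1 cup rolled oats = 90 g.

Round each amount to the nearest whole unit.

Scaling factor: 25/20 = 5/4 = 1.25.
butter: 1 stick × 5/4 × 8 tbsp/stick × 15 mL/tbsp = 150 mL
rolled oats: (2 tbsp + 1 tsp = 7/3 tbsp) × 5/4 ÷ 16 tbsp/cup × 90 g/cup ≈ 16 g
whole-barley flour: 0.75 lb × 5/4 × 16 oz/lb × 28.35 g/oz ≈ 425 g
sliced almonds: 120 g × 5/4 ÷ 28.35 g/oz ≈ 5 oz

butter: 150 mL; rolled oats: 16 g; whole-barley flour: 425 g; sliced almonds: 5 oz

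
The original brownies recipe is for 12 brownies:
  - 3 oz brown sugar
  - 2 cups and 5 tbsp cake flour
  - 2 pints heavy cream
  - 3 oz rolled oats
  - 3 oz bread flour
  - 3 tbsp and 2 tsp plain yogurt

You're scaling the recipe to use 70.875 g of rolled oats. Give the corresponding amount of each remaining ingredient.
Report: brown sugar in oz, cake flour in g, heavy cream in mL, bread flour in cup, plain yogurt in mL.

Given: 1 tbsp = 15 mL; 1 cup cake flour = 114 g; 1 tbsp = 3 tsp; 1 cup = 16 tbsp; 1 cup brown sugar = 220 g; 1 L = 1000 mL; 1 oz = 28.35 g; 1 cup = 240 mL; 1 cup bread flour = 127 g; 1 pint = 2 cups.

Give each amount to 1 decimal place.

brown sugar: 2.5 oz; cake flour: 219.7 g; heavy cream: 800.0 mL; bread flour: 0.6 cup; plain yogurt: 45.8 mL

The original recipe has 85.05 g of rolled oats, so the scaling factor is 70.875 ÷ 85.05 = 5/6.
brown sugar: 3 oz × 5/6 = 2.5 oz
cake flour: (2 cup + 5 tbsp = 2.3125 cup) × 5/6 × 114 g/cup ≈ 219.7 g
heavy cream: 2 pint × 5/6 × 2 cup/pint × 240 mL/cup = 800.0 mL
bread flour: 3 oz × 5/6 × 28.35 g/oz ÷ 127 g/cup ≈ 0.6 cup
plain yogurt: (3 tbsp + 2 tsp = 11/3 tbsp) × 5/6 × 15 mL/tbsp ≈ 45.8 mL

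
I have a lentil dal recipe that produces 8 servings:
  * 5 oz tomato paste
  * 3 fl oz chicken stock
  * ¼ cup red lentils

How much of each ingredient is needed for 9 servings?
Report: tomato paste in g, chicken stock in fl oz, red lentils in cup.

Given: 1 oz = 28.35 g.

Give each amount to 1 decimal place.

tomato paste: 159.5 g; chicken stock: 3.4 fl oz; red lentils: 0.3 cup

Scaling factor: 9/8 = 1.125.
tomato paste: 5 oz × 9/8 × 28.35 g/oz ≈ 159.5 g
chicken stock: 3 fl oz × 9/8 ≈ 3.4 fl oz
red lentils: 0.25 cup × 9/8 ≈ 0.3 cup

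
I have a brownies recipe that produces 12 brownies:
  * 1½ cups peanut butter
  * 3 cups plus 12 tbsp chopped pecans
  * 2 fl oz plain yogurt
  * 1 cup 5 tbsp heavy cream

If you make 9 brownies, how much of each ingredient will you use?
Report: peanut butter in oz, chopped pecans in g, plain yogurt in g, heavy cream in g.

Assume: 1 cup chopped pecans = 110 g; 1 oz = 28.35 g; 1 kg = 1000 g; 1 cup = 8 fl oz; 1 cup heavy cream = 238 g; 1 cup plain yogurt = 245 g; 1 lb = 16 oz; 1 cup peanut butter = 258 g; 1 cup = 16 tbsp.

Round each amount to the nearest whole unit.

Scaling factor: 9/12 = 3/4 = 0.75.
peanut butter: 1.5 cup × 3/4 × 258 g/cup ÷ 28.35 g/oz ≈ 10 oz
chopped pecans: (3 cup + 12 tbsp = 3.75 cup) × 3/4 × 110 g/cup ≈ 309 g
plain yogurt: 2 fl oz × 3/4 ÷ 8 fl oz/cup × 245 g/cup ≈ 46 g
heavy cream: (1 cup + 5 tbsp = 1.3125 cup) × 3/4 × 238 g/cup ≈ 234 g

peanut butter: 10 oz; chopped pecans: 309 g; plain yogurt: 46 g; heavy cream: 234 g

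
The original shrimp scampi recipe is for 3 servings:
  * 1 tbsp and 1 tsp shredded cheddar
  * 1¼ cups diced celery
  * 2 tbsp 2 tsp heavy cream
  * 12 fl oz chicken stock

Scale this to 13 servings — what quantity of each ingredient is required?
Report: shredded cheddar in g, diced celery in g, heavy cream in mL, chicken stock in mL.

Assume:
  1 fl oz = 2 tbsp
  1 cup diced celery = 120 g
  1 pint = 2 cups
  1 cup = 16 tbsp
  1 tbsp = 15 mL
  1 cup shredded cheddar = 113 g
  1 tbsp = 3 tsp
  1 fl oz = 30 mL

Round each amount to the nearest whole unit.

Scaling factor: 13/3.
shredded cheddar: (1 tbsp + 1 tsp = 4/3 tbsp) × 13/3 ÷ 16 tbsp/cup × 113 g/cup ≈ 41 g
diced celery: 1.25 cup × 13/3 × 120 g/cup = 650 g
heavy cream: (2 tbsp + 2 tsp = 8/3 tbsp) × 13/3 × 15 mL/tbsp ≈ 173 mL
chicken stock: 12 fl oz × 13/3 × 30 mL/fl oz = 1560 mL

shredded cheddar: 41 g; diced celery: 650 g; heavy cream: 173 mL; chicken stock: 1560 mL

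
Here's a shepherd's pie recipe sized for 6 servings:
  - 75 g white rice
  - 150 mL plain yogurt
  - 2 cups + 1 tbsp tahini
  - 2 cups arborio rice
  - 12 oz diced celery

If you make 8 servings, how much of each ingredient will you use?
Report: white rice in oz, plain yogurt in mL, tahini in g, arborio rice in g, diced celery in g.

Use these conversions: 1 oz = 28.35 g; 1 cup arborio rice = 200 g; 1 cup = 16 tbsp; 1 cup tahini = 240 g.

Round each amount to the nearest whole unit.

Scaling factor: 8/6 = 4/3.
white rice: 75 g × 4/3 ÷ 28.35 g/oz ≈ 4 oz
plain yogurt: 150 mL × 4/3 = 200 mL
tahini: (2 cup + 1 tbsp = 2.0625 cup) × 4/3 × 240 g/cup = 660 g
arborio rice: 2 cup × 4/3 × 200 g/cup ≈ 533 g
diced celery: 12 oz × 4/3 × 28.35 g/oz ≈ 454 g

white rice: 4 oz; plain yogurt: 200 mL; tahini: 660 g; arborio rice: 533 g; diced celery: 454 g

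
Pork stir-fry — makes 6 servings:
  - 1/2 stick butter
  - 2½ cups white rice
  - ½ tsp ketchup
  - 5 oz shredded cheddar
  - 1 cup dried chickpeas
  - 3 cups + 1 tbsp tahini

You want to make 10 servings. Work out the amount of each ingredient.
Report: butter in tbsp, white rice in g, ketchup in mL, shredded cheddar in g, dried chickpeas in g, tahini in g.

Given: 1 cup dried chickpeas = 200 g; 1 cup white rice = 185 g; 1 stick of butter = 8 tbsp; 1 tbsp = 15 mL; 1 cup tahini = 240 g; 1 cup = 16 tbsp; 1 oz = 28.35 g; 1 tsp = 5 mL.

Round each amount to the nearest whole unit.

butter: 7 tbsp; white rice: 771 g; ketchup: 4 mL; shredded cheddar: 236 g; dried chickpeas: 333 g; tahini: 1225 g

Scaling factor: 10/6 = 5/3.
butter: 0.5 stick × 5/3 × 8 tbsp/stick ≈ 7 tbsp
white rice: 2.5 cup × 5/3 × 185 g/cup ≈ 771 g
ketchup: 0.5 tsp × 5/3 × 5 mL/tsp ≈ 4 mL
shredded cheddar: 5 oz × 5/3 × 28.35 g/oz ≈ 236 g
dried chickpeas: 1 cup × 5/3 × 200 g/cup ≈ 333 g
tahini: (3 cup + 1 tbsp = 3.0625 cup) × 5/3 × 240 g/cup = 1225 g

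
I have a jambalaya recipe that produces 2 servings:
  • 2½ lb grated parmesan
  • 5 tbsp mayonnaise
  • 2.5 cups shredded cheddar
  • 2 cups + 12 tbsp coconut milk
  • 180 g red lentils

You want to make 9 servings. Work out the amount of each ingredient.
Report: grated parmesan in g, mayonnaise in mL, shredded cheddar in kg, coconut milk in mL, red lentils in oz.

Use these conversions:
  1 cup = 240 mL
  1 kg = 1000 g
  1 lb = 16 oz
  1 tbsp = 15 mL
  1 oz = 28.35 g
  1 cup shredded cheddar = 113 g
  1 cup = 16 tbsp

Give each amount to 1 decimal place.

Scaling factor: 9/2 = 4.5.
grated parmesan: 2.5 lb × 9/2 × 16 oz/lb × 28.35 g/oz = 5103.0 g
mayonnaise: 5 tbsp × 9/2 × 15 mL/tbsp = 337.5 mL
shredded cheddar: 2.5 cup × 9/2 × 113 g/cup ÷ 1000 g/kg ≈ 1.3 kg
coconut milk: (2 cup + 12 tbsp = 2.75 cup) × 9/2 × 240 mL/cup = 2970.0 mL
red lentils: 180 g × 9/2 ÷ 28.35 g/oz ≈ 28.6 oz

grated parmesan: 5103.0 g; mayonnaise: 337.5 mL; shredded cheddar: 1.3 kg; coconut milk: 2970.0 mL; red lentils: 28.6 oz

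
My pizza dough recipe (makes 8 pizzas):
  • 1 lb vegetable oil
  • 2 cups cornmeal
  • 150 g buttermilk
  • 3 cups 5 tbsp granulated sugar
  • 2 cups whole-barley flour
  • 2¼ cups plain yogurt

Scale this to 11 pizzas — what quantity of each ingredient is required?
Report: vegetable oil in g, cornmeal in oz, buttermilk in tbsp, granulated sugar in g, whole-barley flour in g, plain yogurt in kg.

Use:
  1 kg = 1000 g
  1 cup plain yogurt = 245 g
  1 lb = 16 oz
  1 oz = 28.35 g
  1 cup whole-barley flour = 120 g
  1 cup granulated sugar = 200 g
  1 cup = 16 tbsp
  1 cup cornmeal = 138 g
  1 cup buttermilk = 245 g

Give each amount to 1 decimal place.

vegetable oil: 623.7 g; cornmeal: 13.4 oz; buttermilk: 13.5 tbsp; granulated sugar: 910.9 g; whole-barley flour: 330.0 g; plain yogurt: 0.8 kg

Scaling factor: 11/8 = 1.375.
vegetable oil: 1 lb × 11/8 × 16 oz/lb × 28.35 g/oz = 623.7 g
cornmeal: 2 cup × 11/8 × 138 g/cup ÷ 28.35 g/oz ≈ 13.4 oz
buttermilk: 150 g × 11/8 ÷ 245 g/cup × 16 tbsp/cup ≈ 13.5 tbsp
granulated sugar: (3 cup + 5 tbsp = 3.3125 cup) × 11/8 × 200 g/cup ≈ 910.9 g
whole-barley flour: 2 cup × 11/8 × 120 g/cup = 330.0 g
plain yogurt: 2.25 cup × 11/8 × 245 g/cup ÷ 1000 g/kg ≈ 0.8 kg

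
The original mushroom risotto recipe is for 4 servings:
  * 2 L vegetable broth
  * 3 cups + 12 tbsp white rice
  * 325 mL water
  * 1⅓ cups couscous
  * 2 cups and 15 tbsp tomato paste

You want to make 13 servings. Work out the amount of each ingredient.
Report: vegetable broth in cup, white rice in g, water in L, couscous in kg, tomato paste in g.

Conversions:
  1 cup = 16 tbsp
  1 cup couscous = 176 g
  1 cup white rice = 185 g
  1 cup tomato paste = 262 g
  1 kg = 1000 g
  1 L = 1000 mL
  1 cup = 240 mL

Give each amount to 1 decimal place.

vegetable broth: 27.1 cup; white rice: 2254.7 g; water: 1.1 L; couscous: 0.8 kg; tomato paste: 2501.3 g

Scaling factor: 13/4 = 3.25.
vegetable broth: 2 L × 13/4 × 1000 mL/L ÷ 240 mL/cup ≈ 27.1 cup
white rice: (3 cup + 12 tbsp = 3.75 cup) × 13/4 × 185 g/cup ≈ 2254.7 g
water: 325 mL × 13/4 ÷ 1000 mL/L ≈ 1.1 L
couscous: 4/3 cup × 13/4 × 176 g/cup ÷ 1000 g/kg ≈ 0.8 kg
tomato paste: (2 cup + 15 tbsp = 2.9375 cup) × 13/4 × 262 g/cup ≈ 2501.3 g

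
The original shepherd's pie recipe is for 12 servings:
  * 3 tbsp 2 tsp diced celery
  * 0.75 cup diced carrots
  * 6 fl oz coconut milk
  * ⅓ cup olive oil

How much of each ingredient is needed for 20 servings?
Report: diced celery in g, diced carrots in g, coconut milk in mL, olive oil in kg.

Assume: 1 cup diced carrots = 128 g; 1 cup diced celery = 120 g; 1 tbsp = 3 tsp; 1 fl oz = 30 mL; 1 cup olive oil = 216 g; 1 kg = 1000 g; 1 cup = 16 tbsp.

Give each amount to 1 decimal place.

diced celery: 45.8 g; diced carrots: 160.0 g; coconut milk: 300.0 mL; olive oil: 0.1 kg

Scaling factor: 20/12 = 5/3.
diced celery: (3 tbsp + 2 tsp = 11/3 tbsp) × 5/3 ÷ 16 tbsp/cup × 120 g/cup ≈ 45.8 g
diced carrots: 0.75 cup × 5/3 × 128 g/cup = 160.0 g
coconut milk: 6 fl oz × 5/3 × 30 mL/fl oz = 300.0 mL
olive oil: 1/3 cup × 5/3 × 216 g/cup ÷ 1000 g/kg ≈ 0.1 kg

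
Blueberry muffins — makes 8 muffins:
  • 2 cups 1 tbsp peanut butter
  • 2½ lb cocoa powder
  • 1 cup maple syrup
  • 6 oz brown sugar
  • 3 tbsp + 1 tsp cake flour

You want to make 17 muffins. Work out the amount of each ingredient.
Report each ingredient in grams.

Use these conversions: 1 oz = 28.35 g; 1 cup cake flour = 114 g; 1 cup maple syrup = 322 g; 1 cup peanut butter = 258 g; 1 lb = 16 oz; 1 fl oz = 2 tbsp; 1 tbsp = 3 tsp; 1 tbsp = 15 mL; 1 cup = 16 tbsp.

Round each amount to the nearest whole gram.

Scaling factor: 17/8 = 2.125.
peanut butter: (2 cup + 1 tbsp = 2.0625 cup) × 17/8 × 258 g/cup ≈ 1131 g
cocoa powder: 2.5 lb × 17/8 × 16 oz/lb × 28.35 g/oz ≈ 2410 g
maple syrup: 1 cup × 17/8 × 322 g/cup ≈ 684 g
brown sugar: 6 oz × 17/8 × 28.35 g/oz ≈ 361 g
cake flour: (3 tbsp + 1 tsp = 10/3 tbsp) × 17/8 ÷ 16 tbsp/cup × 114 g/cup ≈ 50 g

peanut butter: 1131 g; cocoa powder: 2410 g; maple syrup: 684 g; brown sugar: 361 g; cake flour: 50 g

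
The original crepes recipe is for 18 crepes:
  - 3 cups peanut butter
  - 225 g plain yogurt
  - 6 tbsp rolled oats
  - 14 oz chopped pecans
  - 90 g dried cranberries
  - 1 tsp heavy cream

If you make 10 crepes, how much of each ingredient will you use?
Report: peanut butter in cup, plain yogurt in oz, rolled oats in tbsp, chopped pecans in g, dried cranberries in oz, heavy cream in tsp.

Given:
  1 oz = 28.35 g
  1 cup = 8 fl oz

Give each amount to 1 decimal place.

peanut butter: 1.7 cup; plain yogurt: 4.4 oz; rolled oats: 3.3 tbsp; chopped pecans: 220.5 g; dried cranberries: 1.8 oz; heavy cream: 0.6 tsp

Scaling factor: 10/18 = 5/9.
peanut butter: 3 cup × 5/9 ≈ 1.7 cup
plain yogurt: 225 g × 5/9 ÷ 28.35 g/oz ≈ 4.4 oz
rolled oats: 6 tbsp × 5/9 ≈ 3.3 tbsp
chopped pecans: 14 oz × 5/9 × 28.35 g/oz = 220.5 g
dried cranberries: 90 g × 5/9 ÷ 28.35 g/oz ≈ 1.8 oz
heavy cream: 1 tsp × 5/9 ≈ 0.6 tsp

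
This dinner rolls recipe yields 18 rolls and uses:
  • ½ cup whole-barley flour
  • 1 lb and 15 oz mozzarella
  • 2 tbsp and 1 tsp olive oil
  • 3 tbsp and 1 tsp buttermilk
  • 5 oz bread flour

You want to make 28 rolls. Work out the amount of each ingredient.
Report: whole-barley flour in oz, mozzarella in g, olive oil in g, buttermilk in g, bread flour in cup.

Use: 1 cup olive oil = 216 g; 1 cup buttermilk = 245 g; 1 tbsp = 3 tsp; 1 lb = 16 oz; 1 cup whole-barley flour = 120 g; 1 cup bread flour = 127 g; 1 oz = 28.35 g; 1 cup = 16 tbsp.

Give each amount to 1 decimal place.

Scaling factor: 28/18 = 14/9.
whole-barley flour: 0.5 cup × 14/9 × 120 g/cup ÷ 28.35 g/oz ≈ 3.3 oz
mozzarella: (1 lb + 15 oz = 1.9375 lb) × 14/9 × 16 oz/lb × 28.35 g/oz = 1367.1 g
olive oil: (2 tbsp + 1 tsp = 7/3 tbsp) × 14/9 ÷ 16 tbsp/cup × 216 g/cup = 49.0 g
buttermilk: (3 tbsp + 1 tsp = 10/3 tbsp) × 14/9 ÷ 16 tbsp/cup × 245 g/cup ≈ 79.4 g
bread flour: 5 oz × 14/9 × 28.35 g/oz ÷ 127 g/cup ≈ 1.7 cup

whole-barley flour: 3.3 oz; mozzarella: 1367.1 g; olive oil: 49.0 g; buttermilk: 79.4 g; bread flour: 1.7 cup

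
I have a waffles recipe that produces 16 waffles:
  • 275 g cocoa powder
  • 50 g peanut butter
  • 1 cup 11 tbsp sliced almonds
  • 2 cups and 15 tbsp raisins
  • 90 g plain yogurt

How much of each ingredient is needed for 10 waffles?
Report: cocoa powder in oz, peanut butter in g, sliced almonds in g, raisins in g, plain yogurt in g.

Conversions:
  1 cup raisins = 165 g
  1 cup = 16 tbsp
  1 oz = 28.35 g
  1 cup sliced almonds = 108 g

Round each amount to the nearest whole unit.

cocoa powder: 6 oz; peanut butter: 31 g; sliced almonds: 114 g; raisins: 303 g; plain yogurt: 56 g

Scaling factor: 10/16 = 5/8 = 0.625.
cocoa powder: 275 g × 5/8 ÷ 28.35 g/oz ≈ 6 oz
peanut butter: 50 g × 5/8 ≈ 31 g
sliced almonds: (1 cup + 11 tbsp = 1.6875 cup) × 5/8 × 108 g/cup ≈ 114 g
raisins: (2 cup + 15 tbsp = 2.9375 cup) × 5/8 × 165 g/cup ≈ 303 g
plain yogurt: 90 g × 5/8 ≈ 56 g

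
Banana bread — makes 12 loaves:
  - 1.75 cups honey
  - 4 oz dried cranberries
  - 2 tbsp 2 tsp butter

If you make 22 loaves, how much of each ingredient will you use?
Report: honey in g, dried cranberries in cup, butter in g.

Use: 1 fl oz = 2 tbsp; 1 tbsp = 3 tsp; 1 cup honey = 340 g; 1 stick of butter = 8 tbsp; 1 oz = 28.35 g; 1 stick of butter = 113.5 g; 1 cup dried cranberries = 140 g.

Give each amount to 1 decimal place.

honey: 1090.8 g; dried cranberries: 1.5 cup; butter: 69.4 g

Scaling factor: 22/12 = 11/6.
honey: 1.75 cup × 11/6 × 340 g/cup ≈ 1090.8 g
dried cranberries: 4 oz × 11/6 × 28.35 g/oz ÷ 140 g/cup ≈ 1.5 cup
butter: (2 tbsp + 2 tsp = 8/3 tbsp) × 11/6 ÷ 8 tbsp/stick × 113.5 g/stick ≈ 69.4 g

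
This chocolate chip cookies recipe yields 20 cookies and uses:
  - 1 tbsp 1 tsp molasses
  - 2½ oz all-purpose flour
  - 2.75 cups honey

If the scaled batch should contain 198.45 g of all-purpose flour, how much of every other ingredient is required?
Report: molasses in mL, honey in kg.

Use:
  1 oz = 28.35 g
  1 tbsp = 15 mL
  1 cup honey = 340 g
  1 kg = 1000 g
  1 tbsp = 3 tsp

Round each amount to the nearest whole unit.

The original recipe has 70.875 g of all-purpose flour, so the scaling factor is 198.45 ÷ 70.875 = 14/5 = 2.8.
molasses: (1 tbsp + 1 tsp = 4/3 tbsp) × 14/5 × 15 mL/tbsp = 56 mL
honey: 2.75 cup × 14/5 × 340 g/cup ÷ 1000 g/kg ≈ 3 kg

molasses: 56 mL; honey: 3 kg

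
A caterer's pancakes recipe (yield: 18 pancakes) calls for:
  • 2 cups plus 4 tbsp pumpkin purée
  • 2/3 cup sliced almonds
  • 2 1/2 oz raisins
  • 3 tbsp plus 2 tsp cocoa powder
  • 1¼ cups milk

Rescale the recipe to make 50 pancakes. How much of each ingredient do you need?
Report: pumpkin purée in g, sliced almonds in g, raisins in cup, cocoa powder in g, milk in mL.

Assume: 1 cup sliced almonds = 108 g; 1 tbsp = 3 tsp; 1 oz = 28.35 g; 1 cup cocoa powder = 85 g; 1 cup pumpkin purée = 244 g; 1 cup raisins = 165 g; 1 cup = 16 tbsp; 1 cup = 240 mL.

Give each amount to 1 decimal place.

pumpkin purée: 1525.0 g; sliced almonds: 200.0 g; raisins: 1.2 cup; cocoa powder: 54.1 g; milk: 833.3 mL

Scaling factor: 50/18 = 25/9.
pumpkin purée: (2 cup + 4 tbsp = 2.25 cup) × 25/9 × 244 g/cup = 1525.0 g
sliced almonds: 2/3 cup × 25/9 × 108 g/cup = 200.0 g
raisins: 2.5 oz × 25/9 × 28.35 g/oz ÷ 165 g/cup ≈ 1.2 cup
cocoa powder: (3 tbsp + 2 tsp = 11/3 tbsp) × 25/9 ÷ 16 tbsp/cup × 85 g/cup ≈ 54.1 g
milk: 1.25 cup × 25/9 × 240 mL/cup ≈ 833.3 mL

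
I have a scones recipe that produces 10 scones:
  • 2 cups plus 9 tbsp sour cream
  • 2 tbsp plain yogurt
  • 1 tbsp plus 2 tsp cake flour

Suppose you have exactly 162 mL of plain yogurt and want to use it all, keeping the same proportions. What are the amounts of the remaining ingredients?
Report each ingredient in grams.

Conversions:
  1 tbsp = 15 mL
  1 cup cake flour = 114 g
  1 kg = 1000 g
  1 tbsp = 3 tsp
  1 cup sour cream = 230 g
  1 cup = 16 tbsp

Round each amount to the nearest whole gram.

sour cream: 3183 g; cake flour: 64 g

The original recipe has 30 mL of plain yogurt, so the scaling factor is 162 ÷ 30 = 27/5 = 5.4.
sour cream: (2 cup + 9 tbsp = 2.5625 cup) × 27/5 × 230 g/cup ≈ 3183 g
cake flour: (1 tbsp + 2 tsp = 5/3 tbsp) × 27/5 ÷ 16 tbsp/cup × 114 g/cup ≈ 64 g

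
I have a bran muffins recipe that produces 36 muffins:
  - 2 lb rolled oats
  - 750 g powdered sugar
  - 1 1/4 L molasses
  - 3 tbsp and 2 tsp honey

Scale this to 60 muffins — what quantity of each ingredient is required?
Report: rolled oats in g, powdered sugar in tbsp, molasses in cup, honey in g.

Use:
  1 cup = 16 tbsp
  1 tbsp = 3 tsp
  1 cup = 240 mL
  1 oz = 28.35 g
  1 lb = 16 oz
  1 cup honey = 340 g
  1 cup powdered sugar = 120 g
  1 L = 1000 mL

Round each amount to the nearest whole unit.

rolled oats: 1512 g; powdered sugar: 167 tbsp; molasses: 9 cup; honey: 130 g

Scaling factor: 60/36 = 5/3.
rolled oats: 2 lb × 5/3 × 16 oz/lb × 28.35 g/oz = 1512 g
powdered sugar: 750 g × 5/3 ÷ 120 g/cup × 16 tbsp/cup ≈ 167 tbsp
molasses: 1.25 L × 5/3 × 1000 mL/L ÷ 240 mL/cup ≈ 9 cup
honey: (3 tbsp + 2 tsp = 11/3 tbsp) × 5/3 ÷ 16 tbsp/cup × 340 g/cup ≈ 130 g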